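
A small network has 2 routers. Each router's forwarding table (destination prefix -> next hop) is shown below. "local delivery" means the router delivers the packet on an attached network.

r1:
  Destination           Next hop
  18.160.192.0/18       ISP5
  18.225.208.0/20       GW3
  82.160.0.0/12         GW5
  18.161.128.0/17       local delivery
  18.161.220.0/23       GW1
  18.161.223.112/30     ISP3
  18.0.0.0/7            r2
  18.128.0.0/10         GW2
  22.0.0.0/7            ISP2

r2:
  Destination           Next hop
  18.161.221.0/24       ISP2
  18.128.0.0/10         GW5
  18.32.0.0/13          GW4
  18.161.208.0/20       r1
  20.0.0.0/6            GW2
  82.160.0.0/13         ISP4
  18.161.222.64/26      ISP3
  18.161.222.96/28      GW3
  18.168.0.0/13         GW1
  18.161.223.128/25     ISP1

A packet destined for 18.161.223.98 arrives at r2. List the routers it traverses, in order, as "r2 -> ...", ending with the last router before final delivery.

At r2: longest match for 18.161.223.98 is 18.161.208.0/20 -> r1
At r1: longest match for 18.161.223.98 is 18.161.128.0/17 -> local delivery

r2 -> r1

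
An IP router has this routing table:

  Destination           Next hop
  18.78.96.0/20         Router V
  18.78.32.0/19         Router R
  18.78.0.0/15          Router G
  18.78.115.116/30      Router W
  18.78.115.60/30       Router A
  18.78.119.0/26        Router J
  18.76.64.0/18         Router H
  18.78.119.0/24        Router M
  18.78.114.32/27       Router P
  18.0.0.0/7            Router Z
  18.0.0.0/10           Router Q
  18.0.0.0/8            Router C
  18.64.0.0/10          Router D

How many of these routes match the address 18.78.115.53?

Prefixes containing 18.78.115.53:
  18.0.0.0/7 (18.0.0.0 - 19.255.255.255)
  18.0.0.0/8 (18.0.0.0 - 18.255.255.255)
  18.64.0.0/10 (18.64.0.0 - 18.127.255.255)
  18.78.0.0/15 (18.78.0.0 - 18.79.255.255)
Total matching entries: 4.

4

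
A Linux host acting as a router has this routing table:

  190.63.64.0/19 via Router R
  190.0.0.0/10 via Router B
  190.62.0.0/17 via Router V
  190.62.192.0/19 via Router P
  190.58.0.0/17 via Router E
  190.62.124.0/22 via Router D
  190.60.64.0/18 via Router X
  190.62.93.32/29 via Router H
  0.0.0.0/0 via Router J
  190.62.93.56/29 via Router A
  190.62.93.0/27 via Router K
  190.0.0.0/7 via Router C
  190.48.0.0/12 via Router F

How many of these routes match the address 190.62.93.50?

Prefixes containing 190.62.93.50:
  0.0.0.0/0 (default, matches everything)
  190.0.0.0/7 (190.0.0.0 - 191.255.255.255)
  190.0.0.0/10 (190.0.0.0 - 190.63.255.255)
  190.48.0.0/12 (190.48.0.0 - 190.63.255.255)
  190.62.0.0/17 (190.62.0.0 - 190.62.127.255)
Total matching entries: 5.

5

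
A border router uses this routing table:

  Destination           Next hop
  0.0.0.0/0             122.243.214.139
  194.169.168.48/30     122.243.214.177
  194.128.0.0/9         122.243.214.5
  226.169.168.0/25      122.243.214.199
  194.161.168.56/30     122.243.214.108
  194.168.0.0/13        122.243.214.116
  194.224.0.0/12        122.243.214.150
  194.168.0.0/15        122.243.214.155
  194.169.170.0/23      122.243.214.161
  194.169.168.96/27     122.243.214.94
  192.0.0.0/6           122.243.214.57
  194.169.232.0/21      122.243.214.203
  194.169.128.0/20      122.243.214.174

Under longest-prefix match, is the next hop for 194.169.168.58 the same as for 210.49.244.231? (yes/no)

194.169.168.58: longest match 194.168.0.0/15 -> 122.243.214.155
210.49.244.231: longest match 0.0.0.0/0 -> 122.243.214.139

no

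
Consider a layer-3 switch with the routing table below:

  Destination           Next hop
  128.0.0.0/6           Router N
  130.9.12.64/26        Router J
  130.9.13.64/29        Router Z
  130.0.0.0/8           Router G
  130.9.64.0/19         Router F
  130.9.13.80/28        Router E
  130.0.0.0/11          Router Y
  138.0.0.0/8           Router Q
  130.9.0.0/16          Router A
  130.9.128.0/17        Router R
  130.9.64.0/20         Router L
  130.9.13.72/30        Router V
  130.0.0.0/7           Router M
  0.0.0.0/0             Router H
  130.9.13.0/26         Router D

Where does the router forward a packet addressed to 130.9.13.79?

Router A

Routes whose prefix contains 130.9.13.79:
  0.0.0.0/0 (default, matches everything) -> Router H
  128.0.0.0/6 (128.0.0.0 - 131.255.255.255) -> Router N
  130.0.0.0/7 (130.0.0.0 - 131.255.255.255) -> Router M
  130.0.0.0/8 (130.0.0.0 - 130.255.255.255) -> Router G
  130.0.0.0/11 (130.0.0.0 - 130.31.255.255) -> Router Y
  130.9.0.0/16 (130.9.0.0 - 130.9.255.255) -> Router A
More-specific entries that do NOT match:
  130.9.13.72/30 (130.9.13.72 - 130.9.13.75) does not contain 130.9.13.79
  130.9.13.64/29 (130.9.13.64 - 130.9.13.71) does not contain 130.9.13.79
  130.9.13.80/28 (130.9.13.80 - 130.9.13.95) does not contain 130.9.13.79
  130.9.12.64/26 (130.9.12.64 - 130.9.12.127) does not contain 130.9.13.79
  130.9.13.0/26 (130.9.13.0 - 130.9.13.63) does not contain 130.9.13.79
  130.9.64.0/20 (130.9.64.0 - 130.9.79.255) does not contain 130.9.13.79
  130.9.64.0/19 (130.9.64.0 - 130.9.95.255) does not contain 130.9.13.79
  130.9.128.0/17 (130.9.128.0 - 130.9.255.255) does not contain 130.9.13.79
Longest matching prefix is /16 -> next hop Router A.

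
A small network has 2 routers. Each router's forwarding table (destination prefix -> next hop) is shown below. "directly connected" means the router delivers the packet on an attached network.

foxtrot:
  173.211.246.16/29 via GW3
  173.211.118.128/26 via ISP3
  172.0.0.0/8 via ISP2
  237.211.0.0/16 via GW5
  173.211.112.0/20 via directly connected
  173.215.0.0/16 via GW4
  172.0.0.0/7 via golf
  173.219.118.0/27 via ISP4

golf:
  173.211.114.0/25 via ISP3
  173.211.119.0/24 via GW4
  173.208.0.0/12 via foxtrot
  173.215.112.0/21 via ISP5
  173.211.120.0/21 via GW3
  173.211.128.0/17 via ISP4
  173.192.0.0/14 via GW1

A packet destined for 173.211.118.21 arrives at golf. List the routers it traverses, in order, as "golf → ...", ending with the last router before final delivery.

At golf: longest match for 173.211.118.21 is 173.208.0.0/12 -> foxtrot
At foxtrot: longest match for 173.211.118.21 is 173.211.112.0/20 -> directly connected

golf → foxtrot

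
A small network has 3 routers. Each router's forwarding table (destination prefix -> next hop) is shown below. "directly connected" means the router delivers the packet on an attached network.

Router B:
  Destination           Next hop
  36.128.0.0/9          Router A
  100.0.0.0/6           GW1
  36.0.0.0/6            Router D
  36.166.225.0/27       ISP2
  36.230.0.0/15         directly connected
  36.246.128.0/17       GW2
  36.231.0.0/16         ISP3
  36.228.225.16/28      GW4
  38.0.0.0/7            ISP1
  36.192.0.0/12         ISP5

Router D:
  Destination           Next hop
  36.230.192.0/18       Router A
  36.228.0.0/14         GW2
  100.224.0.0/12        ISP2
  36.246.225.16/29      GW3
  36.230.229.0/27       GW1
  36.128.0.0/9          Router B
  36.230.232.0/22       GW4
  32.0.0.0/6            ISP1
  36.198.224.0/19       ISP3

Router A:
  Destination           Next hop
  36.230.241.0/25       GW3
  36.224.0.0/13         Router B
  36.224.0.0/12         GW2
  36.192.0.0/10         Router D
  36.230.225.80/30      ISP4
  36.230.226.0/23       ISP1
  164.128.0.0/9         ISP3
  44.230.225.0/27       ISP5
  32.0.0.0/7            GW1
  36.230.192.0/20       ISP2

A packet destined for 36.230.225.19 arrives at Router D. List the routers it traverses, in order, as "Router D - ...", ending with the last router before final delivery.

Router D - Router A - Router B

At Router D: longest match for 36.230.225.19 is 36.230.192.0/18 -> Router A
At Router A: longest match for 36.230.225.19 is 36.224.0.0/13 -> Router B
At Router B: longest match for 36.230.225.19 is 36.230.0.0/15 -> directly connected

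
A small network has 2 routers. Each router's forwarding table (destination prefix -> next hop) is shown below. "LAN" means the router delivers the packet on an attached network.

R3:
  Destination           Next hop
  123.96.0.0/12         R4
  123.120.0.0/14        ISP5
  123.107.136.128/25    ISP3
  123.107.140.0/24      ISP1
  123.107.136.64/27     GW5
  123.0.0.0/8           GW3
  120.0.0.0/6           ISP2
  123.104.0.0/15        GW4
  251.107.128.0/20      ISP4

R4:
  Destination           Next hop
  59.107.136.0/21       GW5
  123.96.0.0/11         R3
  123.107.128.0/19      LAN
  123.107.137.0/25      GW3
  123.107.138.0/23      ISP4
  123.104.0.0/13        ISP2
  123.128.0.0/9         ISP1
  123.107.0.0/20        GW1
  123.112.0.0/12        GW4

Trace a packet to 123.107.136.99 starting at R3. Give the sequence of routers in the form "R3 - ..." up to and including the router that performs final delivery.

R3 - R4

At R3: longest match for 123.107.136.99 is 123.96.0.0/12 -> R4
At R4: longest match for 123.107.136.99 is 123.107.128.0/19 -> LAN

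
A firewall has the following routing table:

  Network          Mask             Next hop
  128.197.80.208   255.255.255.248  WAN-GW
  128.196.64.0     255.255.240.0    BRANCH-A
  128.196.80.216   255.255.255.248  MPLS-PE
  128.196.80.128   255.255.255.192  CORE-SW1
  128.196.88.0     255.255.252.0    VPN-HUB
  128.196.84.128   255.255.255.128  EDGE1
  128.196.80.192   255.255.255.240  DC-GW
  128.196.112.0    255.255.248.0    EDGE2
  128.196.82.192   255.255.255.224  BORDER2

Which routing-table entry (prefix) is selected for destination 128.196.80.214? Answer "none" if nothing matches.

128.196.80.214 is outside every listed prefix and there is no default route.

none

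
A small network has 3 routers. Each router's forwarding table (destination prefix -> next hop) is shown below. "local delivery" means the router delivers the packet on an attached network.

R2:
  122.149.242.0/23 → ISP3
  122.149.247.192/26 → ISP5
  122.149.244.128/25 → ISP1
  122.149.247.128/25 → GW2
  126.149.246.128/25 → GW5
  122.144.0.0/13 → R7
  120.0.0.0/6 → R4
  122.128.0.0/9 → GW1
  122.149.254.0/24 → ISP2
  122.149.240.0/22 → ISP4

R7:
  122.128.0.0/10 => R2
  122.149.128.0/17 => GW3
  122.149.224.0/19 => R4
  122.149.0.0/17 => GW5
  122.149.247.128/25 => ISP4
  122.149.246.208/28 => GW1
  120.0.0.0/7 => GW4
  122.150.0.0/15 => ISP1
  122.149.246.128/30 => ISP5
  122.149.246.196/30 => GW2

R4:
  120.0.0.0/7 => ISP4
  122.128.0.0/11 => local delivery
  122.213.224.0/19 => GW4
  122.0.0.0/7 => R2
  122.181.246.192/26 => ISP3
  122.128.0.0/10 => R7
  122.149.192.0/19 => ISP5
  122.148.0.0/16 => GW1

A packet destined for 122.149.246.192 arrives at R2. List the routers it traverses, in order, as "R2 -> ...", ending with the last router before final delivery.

R2 -> R7 -> R4

At R2: longest match for 122.149.246.192 is 122.144.0.0/13 -> R7
At R7: longest match for 122.149.246.192 is 122.149.224.0/19 -> R4
At R4: longest match for 122.149.246.192 is 122.128.0.0/11 -> local delivery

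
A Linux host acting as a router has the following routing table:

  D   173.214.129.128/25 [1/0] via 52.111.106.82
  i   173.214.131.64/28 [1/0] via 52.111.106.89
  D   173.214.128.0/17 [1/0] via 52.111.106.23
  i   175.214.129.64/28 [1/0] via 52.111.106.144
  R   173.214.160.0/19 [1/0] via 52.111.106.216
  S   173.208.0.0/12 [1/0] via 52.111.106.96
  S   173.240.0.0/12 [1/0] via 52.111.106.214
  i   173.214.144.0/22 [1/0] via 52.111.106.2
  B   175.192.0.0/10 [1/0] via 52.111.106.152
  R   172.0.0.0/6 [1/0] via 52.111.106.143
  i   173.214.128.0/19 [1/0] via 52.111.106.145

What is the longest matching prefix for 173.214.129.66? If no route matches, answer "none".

Entries matching 173.214.129.66:
  172.0.0.0/6 (172.0.0.0 - 175.255.255.255)
  173.208.0.0/12 (173.208.0.0 - 173.223.255.255)
  173.214.128.0/17 (173.214.128.0 - 173.214.255.255)
  173.214.128.0/19 (173.214.128.0 - 173.214.159.255)
Most specific is 173.214.128.0/19.

173.214.128.0/19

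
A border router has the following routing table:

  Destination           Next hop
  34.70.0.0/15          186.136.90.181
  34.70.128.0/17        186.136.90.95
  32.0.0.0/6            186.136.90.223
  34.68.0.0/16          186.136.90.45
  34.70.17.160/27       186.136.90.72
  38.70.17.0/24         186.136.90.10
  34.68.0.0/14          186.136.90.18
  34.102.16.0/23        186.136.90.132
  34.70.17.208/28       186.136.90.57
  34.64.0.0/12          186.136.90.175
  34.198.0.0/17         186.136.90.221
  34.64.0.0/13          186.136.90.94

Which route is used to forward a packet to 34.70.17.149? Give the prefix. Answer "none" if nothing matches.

34.70.0.0/15

Entries matching 34.70.17.149:
  32.0.0.0/6 (32.0.0.0 - 35.255.255.255)
  34.64.0.0/12 (34.64.0.0 - 34.79.255.255)
  34.64.0.0/13 (34.64.0.0 - 34.71.255.255)
  34.68.0.0/14 (34.68.0.0 - 34.71.255.255)
  34.70.0.0/15 (34.70.0.0 - 34.71.255.255)
Most specific is 34.70.0.0/15.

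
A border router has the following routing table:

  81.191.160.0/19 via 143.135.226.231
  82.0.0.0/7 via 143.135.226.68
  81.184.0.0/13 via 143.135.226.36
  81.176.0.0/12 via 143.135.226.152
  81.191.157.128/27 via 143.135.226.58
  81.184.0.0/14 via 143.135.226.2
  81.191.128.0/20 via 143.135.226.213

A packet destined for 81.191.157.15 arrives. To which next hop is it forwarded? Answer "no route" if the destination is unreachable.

Routes whose prefix contains 81.191.157.15:
  81.176.0.0/12 (81.176.0.0 - 81.191.255.255) -> 143.135.226.152
  81.184.0.0/13 (81.184.0.0 - 81.191.255.255) -> 143.135.226.36
More-specific entries that do NOT match:
  81.191.157.128/27 (81.191.157.128 - 81.191.157.159) does not contain 81.191.157.15
  81.191.128.0/20 (81.191.128.0 - 81.191.143.255) does not contain 81.191.157.15
  81.191.160.0/19 (81.191.160.0 - 81.191.191.255) does not contain 81.191.157.15
  81.184.0.0/14 (81.184.0.0 - 81.187.255.255) does not contain 81.191.157.15
Longest matching prefix is /13 -> next hop 143.135.226.36.

143.135.226.36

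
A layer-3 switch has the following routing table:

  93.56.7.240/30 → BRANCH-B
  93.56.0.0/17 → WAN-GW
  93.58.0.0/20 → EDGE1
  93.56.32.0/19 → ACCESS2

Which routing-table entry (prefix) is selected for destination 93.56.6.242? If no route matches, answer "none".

Entries matching 93.56.6.242:
  93.56.0.0/17 (93.56.0.0 - 93.56.127.255)
Most specific is 93.56.0.0/17.

93.56.0.0/17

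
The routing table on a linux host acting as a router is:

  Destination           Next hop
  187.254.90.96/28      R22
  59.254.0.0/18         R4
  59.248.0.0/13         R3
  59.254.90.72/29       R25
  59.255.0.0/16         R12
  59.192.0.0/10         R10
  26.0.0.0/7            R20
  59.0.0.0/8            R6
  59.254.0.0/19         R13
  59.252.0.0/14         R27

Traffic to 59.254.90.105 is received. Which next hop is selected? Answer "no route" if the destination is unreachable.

Routes whose prefix contains 59.254.90.105:
  59.0.0.0/8 (59.0.0.0 - 59.255.255.255) -> R6
  59.192.0.0/10 (59.192.0.0 - 59.255.255.255) -> R10
  59.248.0.0/13 (59.248.0.0 - 59.255.255.255) -> R3
  59.252.0.0/14 (59.252.0.0 - 59.255.255.255) -> R27
More-specific entries that do NOT match:
  59.254.90.72/29 (59.254.90.72 - 59.254.90.79) does not contain 59.254.90.105
  187.254.90.96/28 (187.254.90.96 - 187.254.90.111) does not contain 59.254.90.105
  59.254.0.0/19 (59.254.0.0 - 59.254.31.255) does not contain 59.254.90.105
  59.254.0.0/18 (59.254.0.0 - 59.254.63.255) does not contain 59.254.90.105
  59.255.0.0/16 (59.255.0.0 - 59.255.255.255) does not contain 59.254.90.105
Longest matching prefix is /14 -> next hop R27.

R27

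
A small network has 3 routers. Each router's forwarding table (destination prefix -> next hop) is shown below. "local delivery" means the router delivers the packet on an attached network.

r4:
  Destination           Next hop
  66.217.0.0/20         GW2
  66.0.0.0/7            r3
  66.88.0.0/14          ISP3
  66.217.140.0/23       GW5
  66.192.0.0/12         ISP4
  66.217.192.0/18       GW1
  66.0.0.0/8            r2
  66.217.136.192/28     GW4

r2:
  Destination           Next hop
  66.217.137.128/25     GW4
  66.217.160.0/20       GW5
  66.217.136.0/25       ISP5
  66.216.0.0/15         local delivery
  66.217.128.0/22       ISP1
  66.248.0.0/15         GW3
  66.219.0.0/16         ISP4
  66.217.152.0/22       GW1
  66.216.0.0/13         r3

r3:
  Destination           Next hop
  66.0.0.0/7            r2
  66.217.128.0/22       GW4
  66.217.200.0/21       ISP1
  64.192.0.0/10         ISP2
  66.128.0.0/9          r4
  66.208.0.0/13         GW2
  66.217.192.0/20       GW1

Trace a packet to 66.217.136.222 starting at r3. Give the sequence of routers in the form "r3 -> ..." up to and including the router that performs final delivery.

At r3: longest match for 66.217.136.222 is 66.128.0.0/9 -> r4
At r4: longest match for 66.217.136.222 is 66.0.0.0/8 -> r2
At r2: longest match for 66.217.136.222 is 66.216.0.0/15 -> local delivery

r3 -> r4 -> r2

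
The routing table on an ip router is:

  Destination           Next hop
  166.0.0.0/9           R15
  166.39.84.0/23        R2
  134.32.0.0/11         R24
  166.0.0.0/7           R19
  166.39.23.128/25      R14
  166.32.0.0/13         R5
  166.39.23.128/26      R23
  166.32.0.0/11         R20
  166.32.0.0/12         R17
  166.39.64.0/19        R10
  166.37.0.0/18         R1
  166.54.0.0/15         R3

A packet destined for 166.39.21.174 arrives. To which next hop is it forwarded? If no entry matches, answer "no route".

R5

Routes whose prefix contains 166.39.21.174:
  166.0.0.0/7 (166.0.0.0 - 167.255.255.255) -> R19
  166.0.0.0/9 (166.0.0.0 - 166.127.255.255) -> R15
  166.32.0.0/11 (166.32.0.0 - 166.63.255.255) -> R20
  166.32.0.0/12 (166.32.0.0 - 166.47.255.255) -> R17
  166.32.0.0/13 (166.32.0.0 - 166.39.255.255) -> R5
More-specific entries that do NOT match:
  166.39.23.128/26 (166.39.23.128 - 166.39.23.191) does not contain 166.39.21.174
  166.39.23.128/25 (166.39.23.128 - 166.39.23.255) does not contain 166.39.21.174
  166.39.84.0/23 (166.39.84.0 - 166.39.85.255) does not contain 166.39.21.174
  166.39.64.0/19 (166.39.64.0 - 166.39.95.255) does not contain 166.39.21.174
  166.37.0.0/18 (166.37.0.0 - 166.37.63.255) does not contain 166.39.21.174
  166.54.0.0/15 (166.54.0.0 - 166.55.255.255) does not contain 166.39.21.174
Longest matching prefix is /13 -> next hop R5.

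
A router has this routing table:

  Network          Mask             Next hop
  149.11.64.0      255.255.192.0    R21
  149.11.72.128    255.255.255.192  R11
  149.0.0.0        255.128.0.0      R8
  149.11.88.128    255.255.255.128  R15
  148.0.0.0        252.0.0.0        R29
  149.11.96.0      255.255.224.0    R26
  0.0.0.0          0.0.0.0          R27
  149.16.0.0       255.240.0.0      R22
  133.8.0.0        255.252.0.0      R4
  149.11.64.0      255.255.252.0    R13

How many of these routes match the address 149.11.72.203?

4

Prefixes containing 149.11.72.203:
  0.0.0.0/0 (default, matches everything)
  148.0.0.0/6 (148.0.0.0 - 151.255.255.255)
  149.0.0.0/9 (149.0.0.0 - 149.127.255.255)
  149.11.64.0/18 (149.11.64.0 - 149.11.127.255)
Total matching entries: 4.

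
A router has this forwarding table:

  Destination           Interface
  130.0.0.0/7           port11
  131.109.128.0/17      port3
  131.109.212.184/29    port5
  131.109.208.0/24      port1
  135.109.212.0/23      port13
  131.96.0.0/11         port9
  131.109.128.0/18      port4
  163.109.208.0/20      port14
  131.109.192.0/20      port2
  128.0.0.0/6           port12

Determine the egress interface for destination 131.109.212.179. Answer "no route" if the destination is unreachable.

port3

Routes whose prefix contains 131.109.212.179:
  128.0.0.0/6 (128.0.0.0 - 131.255.255.255) -> port12
  130.0.0.0/7 (130.0.0.0 - 131.255.255.255) -> port11
  131.96.0.0/11 (131.96.0.0 - 131.127.255.255) -> port9
  131.109.128.0/17 (131.109.128.0 - 131.109.255.255) -> port3
More-specific entries that do NOT match:
  131.109.212.184/29 (131.109.212.184 - 131.109.212.191) does not contain 131.109.212.179
  131.109.208.0/24 (131.109.208.0 - 131.109.208.255) does not contain 131.109.212.179
  135.109.212.0/23 (135.109.212.0 - 135.109.213.255) does not contain 131.109.212.179
  163.109.208.0/20 (163.109.208.0 - 163.109.223.255) does not contain 131.109.212.179
  131.109.192.0/20 (131.109.192.0 - 131.109.207.255) does not contain 131.109.212.179
  131.109.128.0/18 (131.109.128.0 - 131.109.191.255) does not contain 131.109.212.179
Longest matching prefix is /17 -> interface port3.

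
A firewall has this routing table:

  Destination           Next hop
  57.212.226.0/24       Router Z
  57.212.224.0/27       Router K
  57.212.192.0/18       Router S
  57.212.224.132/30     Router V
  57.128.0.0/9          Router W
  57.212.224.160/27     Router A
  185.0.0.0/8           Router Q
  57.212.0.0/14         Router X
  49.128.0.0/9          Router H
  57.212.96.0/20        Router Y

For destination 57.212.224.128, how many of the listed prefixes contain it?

3

Prefixes containing 57.212.224.128:
  57.128.0.0/9 (57.128.0.0 - 57.255.255.255)
  57.212.0.0/14 (57.212.0.0 - 57.215.255.255)
  57.212.192.0/18 (57.212.192.0 - 57.212.255.255)
Total matching entries: 3.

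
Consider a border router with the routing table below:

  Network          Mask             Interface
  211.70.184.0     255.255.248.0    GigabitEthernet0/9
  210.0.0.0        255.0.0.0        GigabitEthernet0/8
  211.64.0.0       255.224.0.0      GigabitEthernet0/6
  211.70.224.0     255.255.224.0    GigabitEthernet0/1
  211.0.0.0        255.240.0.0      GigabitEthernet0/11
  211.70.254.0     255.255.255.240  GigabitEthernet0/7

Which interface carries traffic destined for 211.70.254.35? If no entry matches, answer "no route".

GigabitEthernet0/1

Routes whose prefix contains 211.70.254.35:
  211.64.0.0/11 (211.64.0.0 - 211.95.255.255) -> GigabitEthernet0/6
  211.70.224.0/19 (211.70.224.0 - 211.70.255.255) -> GigabitEthernet0/1
More-specific entries that do NOT match:
  211.70.254.0/28 (211.70.254.0 - 211.70.254.15) does not contain 211.70.254.35
  211.70.184.0/21 (211.70.184.0 - 211.70.191.255) does not contain 211.70.254.35
Longest matching prefix is /19 -> interface GigabitEthernet0/1.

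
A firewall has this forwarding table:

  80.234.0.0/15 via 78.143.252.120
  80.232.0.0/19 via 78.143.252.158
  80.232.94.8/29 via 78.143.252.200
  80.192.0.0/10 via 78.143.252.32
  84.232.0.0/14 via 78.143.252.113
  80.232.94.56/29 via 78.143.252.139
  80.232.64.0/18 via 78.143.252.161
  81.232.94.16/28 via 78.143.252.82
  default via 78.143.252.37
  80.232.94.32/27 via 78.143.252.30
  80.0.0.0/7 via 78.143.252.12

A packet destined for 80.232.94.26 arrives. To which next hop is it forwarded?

78.143.252.161

Routes whose prefix contains 80.232.94.26:
  0.0.0.0/0 (default, matches everything) -> 78.143.252.37
  80.0.0.0/7 (80.0.0.0 - 81.255.255.255) -> 78.143.252.12
  80.192.0.0/10 (80.192.0.0 - 80.255.255.255) -> 78.143.252.32
  80.232.64.0/18 (80.232.64.0 - 80.232.127.255) -> 78.143.252.161
More-specific entries that do NOT match:
  80.232.94.8/29 (80.232.94.8 - 80.232.94.15) does not contain 80.232.94.26
  80.232.94.56/29 (80.232.94.56 - 80.232.94.63) does not contain 80.232.94.26
  81.232.94.16/28 (81.232.94.16 - 81.232.94.31) does not contain 80.232.94.26
  80.232.94.32/27 (80.232.94.32 - 80.232.94.63) does not contain 80.232.94.26
  80.232.0.0/19 (80.232.0.0 - 80.232.31.255) does not contain 80.232.94.26
Longest matching prefix is /18 -> next hop 78.143.252.161.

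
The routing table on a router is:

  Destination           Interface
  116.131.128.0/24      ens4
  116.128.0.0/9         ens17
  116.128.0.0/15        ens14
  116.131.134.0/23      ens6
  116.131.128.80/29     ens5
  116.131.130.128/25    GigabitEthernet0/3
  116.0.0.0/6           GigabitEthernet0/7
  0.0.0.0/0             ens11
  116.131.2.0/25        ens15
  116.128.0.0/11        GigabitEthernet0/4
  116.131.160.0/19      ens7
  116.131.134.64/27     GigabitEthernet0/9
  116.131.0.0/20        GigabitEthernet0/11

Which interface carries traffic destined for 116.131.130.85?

Routes whose prefix contains 116.131.130.85:
  0.0.0.0/0 (default, matches everything) -> ens11
  116.0.0.0/6 (116.0.0.0 - 119.255.255.255) -> GigabitEthernet0/7
  116.128.0.0/9 (116.128.0.0 - 116.255.255.255) -> ens17
  116.128.0.0/11 (116.128.0.0 - 116.159.255.255) -> GigabitEthernet0/4
More-specific entries that do NOT match:
  116.131.128.80/29 (116.131.128.80 - 116.131.128.87) does not contain 116.131.130.85
  116.131.134.64/27 (116.131.134.64 - 116.131.134.95) does not contain 116.131.130.85
  116.131.130.128/25 (116.131.130.128 - 116.131.130.255) does not contain 116.131.130.85
  116.131.2.0/25 (116.131.2.0 - 116.131.2.127) does not contain 116.131.130.85
  116.131.128.0/24 (116.131.128.0 - 116.131.128.255) does not contain 116.131.130.85
  116.131.134.0/23 (116.131.134.0 - 116.131.135.255) does not contain 116.131.130.85
  116.131.0.0/20 (116.131.0.0 - 116.131.15.255) does not contain 116.131.130.85
  116.131.160.0/19 (116.131.160.0 - 116.131.191.255) does not contain 116.131.130.85
  116.128.0.0/15 (116.128.0.0 - 116.129.255.255) does not contain 116.131.130.85
Longest matching prefix is /11 -> interface GigabitEthernet0/4.

GigabitEthernet0/4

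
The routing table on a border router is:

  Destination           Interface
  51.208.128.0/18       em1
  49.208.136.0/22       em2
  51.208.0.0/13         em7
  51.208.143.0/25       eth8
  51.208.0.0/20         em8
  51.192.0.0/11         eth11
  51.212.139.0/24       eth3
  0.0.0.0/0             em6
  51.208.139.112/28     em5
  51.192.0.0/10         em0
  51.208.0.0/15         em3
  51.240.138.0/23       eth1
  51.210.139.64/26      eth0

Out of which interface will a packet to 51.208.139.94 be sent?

Routes whose prefix contains 51.208.139.94:
  0.0.0.0/0 (default, matches everything) -> em6
  51.192.0.0/10 (51.192.0.0 - 51.255.255.255) -> em0
  51.192.0.0/11 (51.192.0.0 - 51.223.255.255) -> eth11
  51.208.0.0/13 (51.208.0.0 - 51.215.255.255) -> em7
  51.208.0.0/15 (51.208.0.0 - 51.209.255.255) -> em3
  51.208.128.0/18 (51.208.128.0 - 51.208.191.255) -> em1
More-specific entries that do NOT match:
  51.208.139.112/28 (51.208.139.112 - 51.208.139.127) does not contain 51.208.139.94
  51.210.139.64/26 (51.210.139.64 - 51.210.139.127) does not contain 51.208.139.94
  51.208.143.0/25 (51.208.143.0 - 51.208.143.127) does not contain 51.208.139.94
  51.212.139.0/24 (51.212.139.0 - 51.212.139.255) does not contain 51.208.139.94
  51.240.138.0/23 (51.240.138.0 - 51.240.139.255) does not contain 51.208.139.94
  49.208.136.0/22 (49.208.136.0 - 49.208.139.255) does not contain 51.208.139.94
  51.208.0.0/20 (51.208.0.0 - 51.208.15.255) does not contain 51.208.139.94
Longest matching prefix is /18 -> interface em1.

em1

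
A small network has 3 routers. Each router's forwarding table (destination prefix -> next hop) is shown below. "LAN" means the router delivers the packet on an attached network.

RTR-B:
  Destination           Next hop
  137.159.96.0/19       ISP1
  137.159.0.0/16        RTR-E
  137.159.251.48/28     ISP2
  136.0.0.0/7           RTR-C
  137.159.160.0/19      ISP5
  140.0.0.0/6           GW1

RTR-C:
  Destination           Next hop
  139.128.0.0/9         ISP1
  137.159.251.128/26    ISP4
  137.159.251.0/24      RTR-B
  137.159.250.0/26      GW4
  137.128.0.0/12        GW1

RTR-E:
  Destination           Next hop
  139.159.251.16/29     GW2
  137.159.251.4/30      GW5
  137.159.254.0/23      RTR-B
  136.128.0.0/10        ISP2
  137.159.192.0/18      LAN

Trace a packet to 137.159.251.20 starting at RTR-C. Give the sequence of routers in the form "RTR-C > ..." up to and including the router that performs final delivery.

RTR-C > RTR-B > RTR-E

At RTR-C: longest match for 137.159.251.20 is 137.159.251.0/24 -> RTR-B
At RTR-B: longest match for 137.159.251.20 is 137.159.0.0/16 -> RTR-E
At RTR-E: longest match for 137.159.251.20 is 137.159.192.0/18 -> LAN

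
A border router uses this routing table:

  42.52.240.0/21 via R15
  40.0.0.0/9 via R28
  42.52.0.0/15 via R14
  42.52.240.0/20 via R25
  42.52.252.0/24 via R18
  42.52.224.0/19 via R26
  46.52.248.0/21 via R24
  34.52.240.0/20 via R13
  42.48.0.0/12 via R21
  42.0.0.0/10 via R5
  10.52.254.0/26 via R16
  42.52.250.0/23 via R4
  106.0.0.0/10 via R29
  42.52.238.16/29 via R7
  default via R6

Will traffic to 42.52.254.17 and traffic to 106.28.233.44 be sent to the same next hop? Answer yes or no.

no

42.52.254.17: longest match 42.52.240.0/20 -> R25
106.28.233.44: longest match 106.0.0.0/10 -> R29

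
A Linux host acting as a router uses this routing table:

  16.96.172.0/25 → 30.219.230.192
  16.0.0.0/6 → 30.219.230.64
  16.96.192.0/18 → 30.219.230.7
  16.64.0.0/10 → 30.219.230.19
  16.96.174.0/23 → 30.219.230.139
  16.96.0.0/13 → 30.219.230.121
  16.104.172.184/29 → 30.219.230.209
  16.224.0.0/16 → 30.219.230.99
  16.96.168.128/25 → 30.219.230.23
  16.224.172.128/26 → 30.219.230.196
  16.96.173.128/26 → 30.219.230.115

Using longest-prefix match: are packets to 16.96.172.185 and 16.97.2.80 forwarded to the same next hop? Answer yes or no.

16.96.172.185: longest match 16.96.0.0/13 -> 30.219.230.121
16.97.2.80: longest match 16.96.0.0/13 -> 30.219.230.121

yes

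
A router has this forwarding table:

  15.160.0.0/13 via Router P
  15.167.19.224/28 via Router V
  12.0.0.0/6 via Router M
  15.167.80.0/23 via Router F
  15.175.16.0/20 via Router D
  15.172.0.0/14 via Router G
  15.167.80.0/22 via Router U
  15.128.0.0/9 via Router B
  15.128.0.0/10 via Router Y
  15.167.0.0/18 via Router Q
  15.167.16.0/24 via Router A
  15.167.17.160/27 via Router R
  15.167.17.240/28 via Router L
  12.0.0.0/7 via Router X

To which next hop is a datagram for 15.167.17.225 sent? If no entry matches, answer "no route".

Routes whose prefix contains 15.167.17.225:
  12.0.0.0/6 (12.0.0.0 - 15.255.255.255) -> Router M
  15.128.0.0/9 (15.128.0.0 - 15.255.255.255) -> Router B
  15.128.0.0/10 (15.128.0.0 - 15.191.255.255) -> Router Y
  15.160.0.0/13 (15.160.0.0 - 15.167.255.255) -> Router P
  15.167.0.0/18 (15.167.0.0 - 15.167.63.255) -> Router Q
More-specific entries that do NOT match:
  15.167.19.224/28 (15.167.19.224 - 15.167.19.239) does not contain 15.167.17.225
  15.167.17.240/28 (15.167.17.240 - 15.167.17.255) does not contain 15.167.17.225
  15.167.17.160/27 (15.167.17.160 - 15.167.17.191) does not contain 15.167.17.225
  15.167.16.0/24 (15.167.16.0 - 15.167.16.255) does not contain 15.167.17.225
  15.167.80.0/23 (15.167.80.0 - 15.167.81.255) does not contain 15.167.17.225
  15.167.80.0/22 (15.167.80.0 - 15.167.83.255) does not contain 15.167.17.225
  15.175.16.0/20 (15.175.16.0 - 15.175.31.255) does not contain 15.167.17.225
Longest matching prefix is /18 -> next hop Router Q.

Router Q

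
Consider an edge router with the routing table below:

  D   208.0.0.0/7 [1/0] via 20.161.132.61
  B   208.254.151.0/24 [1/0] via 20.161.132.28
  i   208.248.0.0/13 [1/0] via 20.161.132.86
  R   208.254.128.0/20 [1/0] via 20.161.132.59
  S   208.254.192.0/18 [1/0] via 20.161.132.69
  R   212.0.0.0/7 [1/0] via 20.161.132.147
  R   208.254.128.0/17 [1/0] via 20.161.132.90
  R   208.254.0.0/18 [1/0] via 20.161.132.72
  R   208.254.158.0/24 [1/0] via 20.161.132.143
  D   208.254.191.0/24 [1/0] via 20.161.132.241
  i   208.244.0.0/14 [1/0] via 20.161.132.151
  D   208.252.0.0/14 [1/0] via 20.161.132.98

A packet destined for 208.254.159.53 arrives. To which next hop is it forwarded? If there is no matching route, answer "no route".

20.161.132.90

Routes whose prefix contains 208.254.159.53:
  208.0.0.0/7 (208.0.0.0 - 209.255.255.255) -> 20.161.132.61
  208.248.0.0/13 (208.248.0.0 - 208.255.255.255) -> 20.161.132.86
  208.252.0.0/14 (208.252.0.0 - 208.255.255.255) -> 20.161.132.98
  208.254.128.0/17 (208.254.128.0 - 208.254.255.255) -> 20.161.132.90
More-specific entries that do NOT match:
  208.254.151.0/24 (208.254.151.0 - 208.254.151.255) does not contain 208.254.159.53
  208.254.158.0/24 (208.254.158.0 - 208.254.158.255) does not contain 208.254.159.53
  208.254.191.0/24 (208.254.191.0 - 208.254.191.255) does not contain 208.254.159.53
  208.254.128.0/20 (208.254.128.0 - 208.254.143.255) does not contain 208.254.159.53
  208.254.192.0/18 (208.254.192.0 - 208.254.255.255) does not contain 208.254.159.53
  208.254.0.0/18 (208.254.0.0 - 208.254.63.255) does not contain 208.254.159.53
Longest matching prefix is /17 -> next hop 20.161.132.90.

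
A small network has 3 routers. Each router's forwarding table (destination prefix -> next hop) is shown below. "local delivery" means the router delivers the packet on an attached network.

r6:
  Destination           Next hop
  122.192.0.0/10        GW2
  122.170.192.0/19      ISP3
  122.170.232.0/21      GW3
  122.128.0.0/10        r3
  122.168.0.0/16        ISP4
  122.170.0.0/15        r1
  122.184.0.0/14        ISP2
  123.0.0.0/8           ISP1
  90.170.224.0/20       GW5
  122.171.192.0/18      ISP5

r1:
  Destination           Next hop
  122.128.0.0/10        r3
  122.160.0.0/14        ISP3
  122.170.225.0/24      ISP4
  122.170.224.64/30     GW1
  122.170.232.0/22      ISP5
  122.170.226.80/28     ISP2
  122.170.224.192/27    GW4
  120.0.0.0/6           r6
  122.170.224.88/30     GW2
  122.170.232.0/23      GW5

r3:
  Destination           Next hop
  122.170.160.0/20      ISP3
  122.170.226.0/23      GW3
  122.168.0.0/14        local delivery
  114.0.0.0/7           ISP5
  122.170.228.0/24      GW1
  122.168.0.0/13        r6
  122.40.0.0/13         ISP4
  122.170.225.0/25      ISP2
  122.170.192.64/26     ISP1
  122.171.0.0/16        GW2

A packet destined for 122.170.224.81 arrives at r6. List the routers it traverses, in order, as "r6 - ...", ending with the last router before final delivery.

r6 - r1 - r3

At r6: longest match for 122.170.224.81 is 122.170.0.0/15 -> r1
At r1: longest match for 122.170.224.81 is 122.128.0.0/10 -> r3
At r3: longest match for 122.170.224.81 is 122.168.0.0/14 -> local delivery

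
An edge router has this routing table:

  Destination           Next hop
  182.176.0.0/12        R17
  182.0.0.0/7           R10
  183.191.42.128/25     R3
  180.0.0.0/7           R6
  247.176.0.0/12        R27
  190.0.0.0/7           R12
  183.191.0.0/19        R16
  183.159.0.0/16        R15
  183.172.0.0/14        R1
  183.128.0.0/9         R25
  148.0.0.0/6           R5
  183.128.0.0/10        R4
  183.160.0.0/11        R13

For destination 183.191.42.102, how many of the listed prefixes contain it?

Prefixes containing 183.191.42.102:
  182.0.0.0/7 (182.0.0.0 - 183.255.255.255)
  183.128.0.0/9 (183.128.0.0 - 183.255.255.255)
  183.128.0.0/10 (183.128.0.0 - 183.191.255.255)
  183.160.0.0/11 (183.160.0.0 - 183.191.255.255)
Total matching entries: 4.

4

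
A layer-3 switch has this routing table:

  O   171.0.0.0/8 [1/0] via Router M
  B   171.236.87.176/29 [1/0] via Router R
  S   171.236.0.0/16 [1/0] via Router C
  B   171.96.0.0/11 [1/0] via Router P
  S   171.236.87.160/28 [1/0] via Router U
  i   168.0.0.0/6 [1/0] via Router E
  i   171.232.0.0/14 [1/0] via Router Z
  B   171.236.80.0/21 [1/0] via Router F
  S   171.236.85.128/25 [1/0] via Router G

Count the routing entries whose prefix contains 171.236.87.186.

4

Prefixes containing 171.236.87.186:
  168.0.0.0/6 (168.0.0.0 - 171.255.255.255)
  171.0.0.0/8 (171.0.0.0 - 171.255.255.255)
  171.236.0.0/16 (171.236.0.0 - 171.236.255.255)
  171.236.80.0/21 (171.236.80.0 - 171.236.87.255)
Total matching entries: 4.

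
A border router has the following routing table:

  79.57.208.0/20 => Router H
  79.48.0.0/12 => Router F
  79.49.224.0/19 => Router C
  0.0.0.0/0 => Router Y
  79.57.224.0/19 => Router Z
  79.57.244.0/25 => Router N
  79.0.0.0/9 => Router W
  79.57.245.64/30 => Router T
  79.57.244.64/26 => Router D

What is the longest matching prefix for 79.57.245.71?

79.57.224.0/19

Entries matching 79.57.245.71:
  0.0.0.0/0 (default, matches everything)
  79.0.0.0/9 (79.0.0.0 - 79.127.255.255)
  79.48.0.0/12 (79.48.0.0 - 79.63.255.255)
  79.57.224.0/19 (79.57.224.0 - 79.57.255.255)
Most specific is 79.57.224.0/19.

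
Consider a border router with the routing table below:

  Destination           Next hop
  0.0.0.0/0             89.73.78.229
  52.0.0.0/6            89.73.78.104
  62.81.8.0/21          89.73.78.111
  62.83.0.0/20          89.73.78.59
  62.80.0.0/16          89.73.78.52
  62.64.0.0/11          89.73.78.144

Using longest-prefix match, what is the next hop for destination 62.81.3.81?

89.73.78.144

Routes whose prefix contains 62.81.3.81:
  0.0.0.0/0 (default, matches everything) -> 89.73.78.229
  62.64.0.0/11 (62.64.0.0 - 62.95.255.255) -> 89.73.78.144
More-specific entries that do NOT match:
  62.81.8.0/21 (62.81.8.0 - 62.81.15.255) does not contain 62.81.3.81
  62.83.0.0/20 (62.83.0.0 - 62.83.15.255) does not contain 62.81.3.81
  62.80.0.0/16 (62.80.0.0 - 62.80.255.255) does not contain 62.81.3.81
Longest matching prefix is /11 -> next hop 89.73.78.144.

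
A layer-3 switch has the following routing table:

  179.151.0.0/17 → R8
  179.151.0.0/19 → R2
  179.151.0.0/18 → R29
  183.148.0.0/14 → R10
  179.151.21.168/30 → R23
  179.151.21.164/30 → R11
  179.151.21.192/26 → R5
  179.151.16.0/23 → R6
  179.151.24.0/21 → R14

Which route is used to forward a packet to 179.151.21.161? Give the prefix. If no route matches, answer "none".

Entries matching 179.151.21.161:
  179.151.0.0/17 (179.151.0.0 - 179.151.127.255)
  179.151.0.0/18 (179.151.0.0 - 179.151.63.255)
  179.151.0.0/19 (179.151.0.0 - 179.151.31.255)
Most specific is 179.151.0.0/19.

179.151.0.0/19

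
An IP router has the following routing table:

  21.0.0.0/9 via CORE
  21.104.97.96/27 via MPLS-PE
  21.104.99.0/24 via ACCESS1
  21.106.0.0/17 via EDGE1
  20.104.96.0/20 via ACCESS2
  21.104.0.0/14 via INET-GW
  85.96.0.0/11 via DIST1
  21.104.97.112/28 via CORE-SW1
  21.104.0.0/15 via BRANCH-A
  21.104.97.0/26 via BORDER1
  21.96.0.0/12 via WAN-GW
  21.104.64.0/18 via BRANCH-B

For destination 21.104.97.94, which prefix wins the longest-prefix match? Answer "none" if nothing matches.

21.104.64.0/18

Entries matching 21.104.97.94:
  21.0.0.0/9 (21.0.0.0 - 21.127.255.255)
  21.96.0.0/12 (21.96.0.0 - 21.111.255.255)
  21.104.0.0/14 (21.104.0.0 - 21.107.255.255)
  21.104.0.0/15 (21.104.0.0 - 21.105.255.255)
  21.104.64.0/18 (21.104.64.0 - 21.104.127.255)
Most specific is 21.104.64.0/18.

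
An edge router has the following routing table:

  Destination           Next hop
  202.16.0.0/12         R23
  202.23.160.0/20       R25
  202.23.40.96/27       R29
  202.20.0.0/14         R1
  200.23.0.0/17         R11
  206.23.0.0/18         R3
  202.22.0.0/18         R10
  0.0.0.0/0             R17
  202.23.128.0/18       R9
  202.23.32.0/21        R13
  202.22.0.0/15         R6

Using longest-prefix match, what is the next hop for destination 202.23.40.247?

Routes whose prefix contains 202.23.40.247:
  0.0.0.0/0 (default, matches everything) -> R17
  202.16.0.0/12 (202.16.0.0 - 202.31.255.255) -> R23
  202.20.0.0/14 (202.20.0.0 - 202.23.255.255) -> R1
  202.22.0.0/15 (202.22.0.0 - 202.23.255.255) -> R6
More-specific entries that do NOT match:
  202.23.40.96/27 (202.23.40.96 - 202.23.40.127) does not contain 202.23.40.247
  202.23.32.0/21 (202.23.32.0 - 202.23.39.255) does not contain 202.23.40.247
  202.23.160.0/20 (202.23.160.0 - 202.23.175.255) does not contain 202.23.40.247
  206.23.0.0/18 (206.23.0.0 - 206.23.63.255) does not contain 202.23.40.247
  202.22.0.0/18 (202.22.0.0 - 202.22.63.255) does not contain 202.23.40.247
  202.23.128.0/18 (202.23.128.0 - 202.23.191.255) does not contain 202.23.40.247
  200.23.0.0/17 (200.23.0.0 - 200.23.127.255) does not contain 202.23.40.247
Longest matching prefix is /15 -> next hop R6.

R6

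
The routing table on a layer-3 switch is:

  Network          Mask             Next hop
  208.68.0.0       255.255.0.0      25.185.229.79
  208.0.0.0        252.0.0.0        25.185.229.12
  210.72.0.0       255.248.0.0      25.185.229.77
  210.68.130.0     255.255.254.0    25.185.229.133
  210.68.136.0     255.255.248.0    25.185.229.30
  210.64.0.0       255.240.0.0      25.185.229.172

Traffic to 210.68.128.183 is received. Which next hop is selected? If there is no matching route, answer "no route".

Routes whose prefix contains 210.68.128.183:
  208.0.0.0/6 (208.0.0.0 - 211.255.255.255) -> 25.185.229.12
  210.64.0.0/12 (210.64.0.0 - 210.79.255.255) -> 25.185.229.172
More-specific entries that do NOT match:
  210.68.130.0/23 (210.68.130.0 - 210.68.131.255) does not contain 210.68.128.183
  210.68.136.0/21 (210.68.136.0 - 210.68.143.255) does not contain 210.68.128.183
  208.68.0.0/16 (208.68.0.0 - 208.68.255.255) does not contain 210.68.128.183
  210.72.0.0/13 (210.72.0.0 - 210.79.255.255) does not contain 210.68.128.183
Longest matching prefix is /12 -> next hop 25.185.229.172.

25.185.229.172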